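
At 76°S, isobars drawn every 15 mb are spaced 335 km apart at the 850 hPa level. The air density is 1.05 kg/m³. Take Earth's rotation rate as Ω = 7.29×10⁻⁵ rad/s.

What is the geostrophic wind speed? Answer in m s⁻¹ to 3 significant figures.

Coriolis parameter at 76°S:
f = 2Ω sin φ = 2 × 7.29×10⁻⁵ × sin 76° = 1.41×10⁻⁴ s⁻¹
Pressure gradient: |∂P/∂n| = 1500 Pa / 335000 m = 4.48×10⁻³ Pa/m
Geostrophic balance (pressure-gradient force = Coriolis force):
V_g = (1/(fρ)) |∂P/∂n| = 4.48×10⁻³ / (1.41×10⁻⁴ × 1.05) = 30.1 m/s

30.1 m s⁻¹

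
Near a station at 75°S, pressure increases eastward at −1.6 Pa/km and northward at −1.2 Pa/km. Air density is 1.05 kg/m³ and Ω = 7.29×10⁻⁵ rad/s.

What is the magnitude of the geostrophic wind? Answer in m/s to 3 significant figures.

13.5 m/s

Coriolis parameter at 75°S:
f = 2Ω sin φ = 2 × 7.29×10⁻⁵ × sin 75° = 1.41×10⁻⁴ s⁻¹
In the Southern Hemisphere f is negative: f = −1.41×10⁻⁴ s⁻¹.
Component geostrophic relations (x east, y north):
u_g = −(1/(fρ)) ∂P/∂y,  v_g = (1/(fρ)) ∂P/∂x
u_g = −(−1.2×10⁻³)/(−1.41×10⁻⁴ × 1.05) = −8.12 m/s;  v_g = (−1.6×10⁻³)/(−1.41×10⁻⁴ × 1.05) = 10.8 m/s
|V_g| = √(u_g² + v_g²) = 13.5 m/s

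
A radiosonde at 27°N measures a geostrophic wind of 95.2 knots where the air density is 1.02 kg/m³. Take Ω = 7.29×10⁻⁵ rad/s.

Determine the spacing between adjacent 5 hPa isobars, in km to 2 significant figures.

Coriolis parameter at 27°N:
f = 2Ω sin φ = 2 × 7.29×10⁻⁵ × sin 27° = 6.62×10⁻⁵ s⁻¹
Wind speed in SI: 95.2 knots = 49.0 m/s
Geostrophic balance rearranged: |∂P/∂n| = f ρ V_g
|∂P/∂n| = 6.62×10⁻⁵ × 1.02 × 49.0 = 3.31×10⁻³ Pa/m
Isobar spacing: Δn = ΔP/|∂P/∂n| = 500 Pa / 3.31×10⁻³ Pa/m = 151213 m ≈ 150 km

150 km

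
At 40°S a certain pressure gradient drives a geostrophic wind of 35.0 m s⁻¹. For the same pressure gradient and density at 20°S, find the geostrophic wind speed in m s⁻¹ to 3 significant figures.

With the same pressure gradient and density, V_g ∝ 1/f ∝ 1/sin φ.
V₂ = V₁ · sin φ₁ / sin φ₂ = 35.0 × sin 40° / sin 20°
V₂ = 35.0 × 0.6428/0.3420 = 65.8 m s⁻¹

65.8 m s⁻¹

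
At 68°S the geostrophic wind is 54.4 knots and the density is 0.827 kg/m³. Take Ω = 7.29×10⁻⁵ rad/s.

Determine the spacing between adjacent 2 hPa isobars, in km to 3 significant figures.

63.9 km

Coriolis parameter at 68°S:
f = 2Ω sin φ = 2 × 7.29×10⁻⁵ × sin 68° = 1.35×10⁻⁴ s⁻¹
Wind speed in SI: 54.4 knots = 28.0 m/s
Geostrophic balance rearranged: |∂P/∂n| = f ρ V_g
|∂P/∂n| = 1.35×10⁻⁴ × 0.827 × 28.0 = 3.13×10⁻³ Pa/m
Isobar spacing: Δn = ΔP/|∂P/∂n| = 200 Pa / 3.13×10⁻³ Pa/m = 63924 m ≈ 63.9 km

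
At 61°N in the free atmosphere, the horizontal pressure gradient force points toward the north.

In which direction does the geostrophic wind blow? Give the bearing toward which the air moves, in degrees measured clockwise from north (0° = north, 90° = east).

The pressure-gradient force points toward the north (bearing 000°).
Geostrophic balance: in the Northern Hemisphere the Coriolis force deflects motion to the right, so the geostrophic wind blows 90° to the right of the pressure-gradient force (low pressure on the left).
Rotating 000° by 90° clockwise gives 090° — the wind blows toward the east.

090°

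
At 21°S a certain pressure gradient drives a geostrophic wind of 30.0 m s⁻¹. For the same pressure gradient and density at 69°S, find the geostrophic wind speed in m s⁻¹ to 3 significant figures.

With the same pressure gradient and density, V_g ∝ 1/f ∝ 1/sin φ.
V₂ = V₁ · sin φ₁ / sin φ₂ = 30.0 × sin 21° / sin 69°
V₂ = 30.0 × 0.3584/0.9336 = 11.5 m s⁻¹

11.5 m s⁻¹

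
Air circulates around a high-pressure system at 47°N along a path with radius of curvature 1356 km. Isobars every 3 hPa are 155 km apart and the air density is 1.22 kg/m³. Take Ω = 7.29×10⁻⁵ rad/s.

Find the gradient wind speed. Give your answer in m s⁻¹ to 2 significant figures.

17 m s⁻¹

Coriolis parameter at 47°N:
f = 2Ω sin φ = 2 × 7.29×10⁻⁵ × sin 47° = 1.07×10⁻⁴ s⁻¹
Pressure gradient: |∂P/∂n| = 300 Pa / 155000 m = 1.94×10⁻³ Pa/m
Geostrophic speed: V_g = |∂P/∂n|/(fρ) = 1.94×10⁻³/(1.07×10⁻⁴ × 1.22) = 14.9 m/s
Around a high, pressure-gradient force acts outward with centrifugal, so Coriolis balances both:
fV = (1/ρ)|∂P/∂n| + V²/R  →  V² − fR·V + fR·V_g = 0
With fR = 1.07×10⁻⁴ × 1356×10³ m = 145 m/s:
V = [fR − √((fR)² − 4 fR V_g)]/2 = [145 − √(145² − 4×145×14.9)]/2 = 16.8 m/s
Supergeostrophic (V > V_g = 14.9 m/s), as expected around a high.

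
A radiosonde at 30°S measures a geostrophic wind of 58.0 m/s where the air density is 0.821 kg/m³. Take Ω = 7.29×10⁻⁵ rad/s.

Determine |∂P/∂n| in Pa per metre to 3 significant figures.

Coriolis parameter at 30°S:
f = 2Ω sin φ = 2 × 7.29×10⁻⁵ × sin 30° = 7.29×10⁻⁵ s⁻¹
Geostrophic balance rearranged: |∂P/∂n| = f ρ V_g
|∂P/∂n| = 7.29×10⁻⁵ × 0.821 × 58.0 = 3.47×10⁻³ Pa/m

3.47×10⁻³ Pa/m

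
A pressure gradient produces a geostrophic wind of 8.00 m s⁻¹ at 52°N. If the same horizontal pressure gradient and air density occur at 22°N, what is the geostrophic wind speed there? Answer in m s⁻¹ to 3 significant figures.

16.8 m s⁻¹

With the same pressure gradient and density, V_g ∝ 1/f ∝ 1/sin φ.
V₂ = V₁ · sin φ₁ / sin φ₂ = 8.00 × sin 52° / sin 22°
V₂ = 8.00 × 0.7880/0.3746 = 16.8 m s⁻¹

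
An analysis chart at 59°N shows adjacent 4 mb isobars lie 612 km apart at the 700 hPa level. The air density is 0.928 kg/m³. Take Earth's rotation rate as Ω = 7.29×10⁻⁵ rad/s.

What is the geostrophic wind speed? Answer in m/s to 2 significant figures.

5.6 m/s

Coriolis parameter at 59°N:
f = 2Ω sin φ = 2 × 7.29×10⁻⁵ × sin 59° = 1.25×10⁻⁴ s⁻¹
Pressure gradient: |∂P/∂n| = 400 Pa / 612000 m = 6.54×10⁻⁴ Pa/m
Geostrophic balance (pressure-gradient force = Coriolis force):
V_g = (1/(fρ)) |∂P/∂n| = 6.54×10⁻⁴ / (1.25×10⁻⁴ × 0.928) = 5.64 m/s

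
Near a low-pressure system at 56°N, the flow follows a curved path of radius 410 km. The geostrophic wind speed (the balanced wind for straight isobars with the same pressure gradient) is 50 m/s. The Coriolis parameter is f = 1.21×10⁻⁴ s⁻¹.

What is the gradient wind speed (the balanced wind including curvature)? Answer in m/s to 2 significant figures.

31 m/s

Around a low, centrifugal force acts outward with Coriolis, so pressure-gradient force balances both:
(1/ρ)|∂P/∂n| = fV + V²/R  →  V² + fR·V − fR·V_g = 0
With fR = 1.21×10⁻⁴ × 410×10³ m = 49.6 m/s:
V = [−fR + √((fR)² + 4 fR V_g)]/2 = [−49.6 + √(49.6² + 4×49.6×50)]/2 = 30.8 m/s
Subgeostrophic (V < V_g = 50 m/s), as expected around a low.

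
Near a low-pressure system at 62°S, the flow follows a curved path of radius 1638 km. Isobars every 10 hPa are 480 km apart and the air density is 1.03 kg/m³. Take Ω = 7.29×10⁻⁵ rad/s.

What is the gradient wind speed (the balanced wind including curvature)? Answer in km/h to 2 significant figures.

53 km/h

Coriolis parameter at 62°S:
f = 2Ω sin φ = 2 × 7.29×10⁻⁵ × sin 62° = 1.29×10⁻⁴ s⁻¹
Pressure gradient: |∂P/∂n| = 1000 Pa / 480000 m = 2.08×10⁻³ Pa/m
Geostrophic speed: V_g = |∂P/∂n|/(fρ) = 2.08×10⁻³/(1.29×10⁻⁴ × 1.03) = 15.7 m/s
Around a low, centrifugal force acts outward with Coriolis, so pressure-gradient force balances both:
(1/ρ)|∂P/∂n| = fV + V²/R  →  V² + fR·V − fR·V_g = 0
With fR = 1.29×10⁻⁴ × 1638×10³ m = 211 m/s:
V = [−fR + √((fR)² + 4 fR V_g)]/2 = [−211 + √(211² + 4×211×15.7)]/2 = 14.7 m/s
Subgeostrophic (V < V_g = 15.7 m/s), as expected around a low.
Converting: 14.7 m/s × 3.6 = 53 km/h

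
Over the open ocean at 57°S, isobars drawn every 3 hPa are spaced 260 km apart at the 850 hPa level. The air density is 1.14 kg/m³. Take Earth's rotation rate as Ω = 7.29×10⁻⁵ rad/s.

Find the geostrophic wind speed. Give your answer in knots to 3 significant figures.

Coriolis parameter at 57°S:
f = 2Ω sin φ = 2 × 7.29×10⁻⁵ × sin 57° = 1.22×10⁻⁴ s⁻¹
Pressure gradient: |∂P/∂n| = 300 Pa / 260000 m = 1.15×10⁻³ Pa/m
Geostrophic balance (pressure-gradient force = Coriolis force):
V_g = (1/(fρ)) |∂P/∂n| = 1.15×10⁻³ / (1.22×10⁻⁴ × 1.14) = 8.28 m/s
Converting: 8.28 m/s × 1.944 = 16.1 knots

16.1 knots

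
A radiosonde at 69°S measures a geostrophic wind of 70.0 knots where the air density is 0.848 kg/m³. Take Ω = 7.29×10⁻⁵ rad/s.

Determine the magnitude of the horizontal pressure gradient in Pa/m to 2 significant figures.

Coriolis parameter at 69°S:
f = 2Ω sin φ = 2 × 7.29×10⁻⁵ × sin 69° = 1.36×10⁻⁴ s⁻¹
Wind speed in SI: 70.0 knots = 36.0 m/s
Geostrophic balance rearranged: |∂P/∂n| = f ρ V_g
|∂P/∂n| = 1.36×10⁻⁴ × 0.848 × 36.0 = 4.16×10⁻³ Pa/m

4.2×10⁻³ Pa/m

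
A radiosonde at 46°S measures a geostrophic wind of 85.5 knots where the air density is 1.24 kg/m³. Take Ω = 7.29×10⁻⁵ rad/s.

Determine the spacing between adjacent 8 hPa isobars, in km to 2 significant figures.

140 km

Coriolis parameter at 46°S:
f = 2Ω sin φ = 2 × 7.29×10⁻⁵ × sin 46° = 1.05×10⁻⁴ s⁻¹
Wind speed in SI: 85.5 knots = 44.0 m/s
Geostrophic balance rearranged: |∂P/∂n| = f ρ V_g
|∂P/∂n| = 1.05×10⁻⁴ × 1.24 × 44.0 = 5.72×10⁻³ Pa/m
Isobar spacing: Δn = ΔP/|∂P/∂n| = 800 Pa / 5.72×10⁻³ Pa/m = 139853 m ≈ 140 km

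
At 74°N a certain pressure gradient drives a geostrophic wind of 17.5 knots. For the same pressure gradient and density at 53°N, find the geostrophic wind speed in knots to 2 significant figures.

21 knots

With the same pressure gradient and density, V_g ∝ 1/f ∝ 1/sin φ.
V₂ = V₁ · sin φ₁ / sin φ₂ = 17.5 × sin 74° / sin 53°
V₂ = 17.5 × 0.9613/0.7986 = 21 knots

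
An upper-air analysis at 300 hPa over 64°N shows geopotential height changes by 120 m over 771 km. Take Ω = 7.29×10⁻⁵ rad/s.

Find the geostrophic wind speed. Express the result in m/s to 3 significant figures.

11.7 m/s

Coriolis parameter at 64°N:
f = 2Ω sin φ = 2 × 7.29×10⁻⁵ × sin 64° = 1.31×10⁻⁴ s⁻¹
Height gradient: |∂Z/∂n| = 120 m / 771000 m = 1.56×10⁻⁴
On a pressure surface, geostrophic balance gives V_g = (g/f)|∂Z/∂n|:
V_g = 9.81 × 1.56×10⁻⁴ / 1.31×10⁻⁴ = 11.7 m/s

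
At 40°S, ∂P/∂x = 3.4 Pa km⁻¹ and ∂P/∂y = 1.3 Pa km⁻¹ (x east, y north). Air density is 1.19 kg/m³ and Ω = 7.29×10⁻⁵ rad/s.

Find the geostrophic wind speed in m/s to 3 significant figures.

32.6 m/s

Coriolis parameter at 40°S:
f = 2Ω sin φ = 2 × 7.29×10⁻⁵ × sin 40° = 9.37×10⁻⁵ s⁻¹
In the Southern Hemisphere f is negative: f = −9.37×10⁻⁵ s⁻¹.
Component geostrophic relations (x east, y north):
u_g = −(1/(fρ)) ∂P/∂y,  v_g = (1/(fρ)) ∂P/∂x
u_g = −(1.3×10⁻³)/(−9.37×10⁻⁵ × 1.19) = 11.7 m/s;  v_g = (3.4×10⁻³)/(−9.37×10⁻⁵ × 1.19) = −30.5 m/s
|V_g| = √(u_g² + v_g²) = 32.6 m/s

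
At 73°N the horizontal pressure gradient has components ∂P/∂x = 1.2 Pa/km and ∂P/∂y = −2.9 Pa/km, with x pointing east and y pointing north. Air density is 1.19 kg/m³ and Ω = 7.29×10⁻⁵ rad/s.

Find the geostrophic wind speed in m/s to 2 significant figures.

Coriolis parameter at 73°N:
f = 2Ω sin φ = 2 × 7.29×10⁻⁵ × sin 73° = 1.39×10⁻⁴ s⁻¹
Component geostrophic relations (x east, y north):
u_g = −(1/(fρ)) ∂P/∂y,  v_g = (1/(fρ)) ∂P/∂x
u_g = −(−2.9×10⁻³)/(1.39×10⁻⁴ × 1.19) = 17.5 m/s;  v_g = (1.2×10⁻³)/(1.39×10⁻⁴ × 1.19) = 7.23 m/s
|V_g| = √(u_g² + v_g²) = 18.9 m/s

19 m/s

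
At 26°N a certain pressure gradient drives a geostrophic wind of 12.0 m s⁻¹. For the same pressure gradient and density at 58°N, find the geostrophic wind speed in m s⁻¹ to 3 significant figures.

6.20 m s⁻¹

With the same pressure gradient and density, V_g ∝ 1/f ∝ 1/sin φ.
V₂ = V₁ · sin φ₁ / sin φ₂ = 12.0 × sin 26° / sin 58°
V₂ = 12.0 × 0.4384/0.8480 = 6.20 m s⁻¹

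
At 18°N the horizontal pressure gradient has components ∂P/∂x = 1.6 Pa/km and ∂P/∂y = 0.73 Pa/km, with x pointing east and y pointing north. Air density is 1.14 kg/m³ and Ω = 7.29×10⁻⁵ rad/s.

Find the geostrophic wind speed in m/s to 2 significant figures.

Coriolis parameter at 18°N:
f = 2Ω sin φ = 2 × 7.29×10⁻⁵ × sin 18° = 4.51×10⁻⁵ s⁻¹
Component geostrophic relations (x east, y north):
u_g = −(1/(fρ)) ∂P/∂y,  v_g = (1/(fρ)) ∂P/∂x
u_g = −(0.73×10⁻³)/(4.51×10⁻⁵ × 1.14) = −14.2 m/s;  v_g = (1.6×10⁻³)/(4.51×10⁻⁵ × 1.14) = 31.2 m/s
|V_g| = √(u_g² + v_g²) = 34.2 m/s

34 m/s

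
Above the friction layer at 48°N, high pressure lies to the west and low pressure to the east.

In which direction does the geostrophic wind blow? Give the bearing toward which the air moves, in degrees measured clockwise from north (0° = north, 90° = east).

The pressure-gradient force points toward the east (bearing 090°).
Geostrophic balance: in the Northern Hemisphere the Coriolis force deflects motion to the right, so the geostrophic wind blows 90° to the right of the pressure-gradient force (low pressure on the left).
Rotating 090° by 90° clockwise gives 180° — the wind blows toward the south.

180°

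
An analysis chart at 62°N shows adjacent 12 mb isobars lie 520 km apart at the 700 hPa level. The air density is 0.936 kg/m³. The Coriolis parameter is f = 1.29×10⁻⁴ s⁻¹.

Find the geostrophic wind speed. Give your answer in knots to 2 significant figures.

37 knots

Pressure gradient: |∂P/∂n| = 1200 Pa / 520000 m = 2.31×10⁻³ Pa/m
Geostrophic balance (pressure-gradient force = Coriolis force):
V_g = (1/(fρ)) |∂P/∂n| = 2.31×10⁻³ / (1.29×10⁻⁴ × 0.936) = 19.1 m/s
Converting: 19.1 m/s × 1.944 = 37 knots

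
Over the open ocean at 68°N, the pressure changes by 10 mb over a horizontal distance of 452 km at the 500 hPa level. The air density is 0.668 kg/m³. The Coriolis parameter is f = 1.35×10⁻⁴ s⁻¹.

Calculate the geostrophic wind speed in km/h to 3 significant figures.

Pressure gradient: |∂P/∂n| = 1000 Pa / 452000 m = 2.21×10⁻³ Pa/m
Geostrophic balance (pressure-gradient force = Coriolis force):
V_g = (1/(fρ)) |∂P/∂n| = 2.21×10⁻³ / (1.35×10⁻⁴ × 0.668) = 24.5 m/s
Converting: 24.5 m/s × 3.6 = 88.3 km/h

88.3 km/h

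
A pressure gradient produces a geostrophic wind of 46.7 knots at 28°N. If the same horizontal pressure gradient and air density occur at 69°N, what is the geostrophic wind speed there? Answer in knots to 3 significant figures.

With the same pressure gradient and density, V_g ∝ 1/f ∝ 1/sin φ.
V₂ = V₁ · sin φ₁ / sin φ₂ = 46.7 × sin 28° / sin 69°
V₂ = 46.7 × 0.4695/0.9336 = 23.5 knots

23.5 knots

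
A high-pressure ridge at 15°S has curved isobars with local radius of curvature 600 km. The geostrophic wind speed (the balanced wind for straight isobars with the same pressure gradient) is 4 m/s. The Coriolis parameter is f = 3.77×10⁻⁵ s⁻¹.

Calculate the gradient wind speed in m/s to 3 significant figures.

Around a high, pressure-gradient force acts outward with centrifugal, so Coriolis balances both:
fV = (1/ρ)|∂P/∂n| + V²/R  →  V² − fR·V + fR·V_g = 0
With fR = 3.77×10⁻⁵ × 600×10³ m = 22.6 m/s:
V = [fR − √((fR)² − 4 fR V_g)]/2 = [22.6 − √(22.6² − 4×22.6×4)]/2 = 5.19 m/s
Supergeostrophic (V > V_g = 4 m/s), as expected around a high.

5.19 m/s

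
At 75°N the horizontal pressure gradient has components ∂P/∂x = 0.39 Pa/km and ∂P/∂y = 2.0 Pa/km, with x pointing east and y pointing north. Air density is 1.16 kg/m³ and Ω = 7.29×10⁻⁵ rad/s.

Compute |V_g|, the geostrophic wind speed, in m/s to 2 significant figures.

12 m/s

Coriolis parameter at 75°N:
f = 2Ω sin φ = 2 × 7.29×10⁻⁵ × sin 75° = 1.41×10⁻⁴ s⁻¹
Component geostrophic relations (x east, y north):
u_g = −(1/(fρ)) ∂P/∂y,  v_g = (1/(fρ)) ∂P/∂x
u_g = −(2.0×10⁻³)/(1.41×10⁻⁴ × 1.16) = −12.2 m/s;  v_g = (0.39×10⁻³)/(1.41×10⁻⁴ × 1.16) = 2.39 m/s
|V_g| = √(u_g² + v_g²) = 12.5 m/s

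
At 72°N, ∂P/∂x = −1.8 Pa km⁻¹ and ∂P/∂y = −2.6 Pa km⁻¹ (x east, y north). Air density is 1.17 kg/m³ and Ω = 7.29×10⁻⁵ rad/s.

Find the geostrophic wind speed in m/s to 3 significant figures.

Coriolis parameter at 72°N:
f = 2Ω sin φ = 2 × 7.29×10⁻⁵ × sin 72° = 1.39×10⁻⁴ s⁻¹
Component geostrophic relations (x east, y north):
u_g = −(1/(fρ)) ∂P/∂y,  v_g = (1/(fρ)) ∂P/∂x
u_g = −(−2.6×10⁻³)/(1.39×10⁻⁴ × 1.17) = 16.0 m/s;  v_g = (−1.8×10⁻³)/(1.39×10⁻⁴ × 1.17) = −11.1 m/s
|V_g| = √(u_g² + v_g²) = 19.5 m/s

19.5 m/s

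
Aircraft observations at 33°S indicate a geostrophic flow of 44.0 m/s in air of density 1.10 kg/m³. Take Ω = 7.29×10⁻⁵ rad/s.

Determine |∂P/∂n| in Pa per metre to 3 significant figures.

Coriolis parameter at 33°S:
f = 2Ω sin φ = 2 × 7.29×10⁻⁵ × sin 33° = 7.94×10⁻⁵ s⁻¹
Geostrophic balance rearranged: |∂P/∂n| = f ρ V_g
|∂P/∂n| = 7.94×10⁻⁵ × 1.10 × 44.0 = 3.84×10⁻³ Pa/m

3.84×10⁻³ Pa/m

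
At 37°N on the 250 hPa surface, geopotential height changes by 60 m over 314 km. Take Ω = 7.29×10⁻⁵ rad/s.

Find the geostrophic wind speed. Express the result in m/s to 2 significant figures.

21 m/s

Coriolis parameter at 37°N:
f = 2Ω sin φ = 2 × 7.29×10⁻⁵ × sin 37° = 8.77×10⁻⁵ s⁻¹
Height gradient: |∂Z/∂n| = 60 m / 314000 m = 1.91×10⁻⁴
On a pressure surface, geostrophic balance gives V_g = (g/f)|∂Z/∂n|:
V_g = 9.81 × 1.91×10⁻⁴ / 8.77×10⁻⁵ = 21.4 m/s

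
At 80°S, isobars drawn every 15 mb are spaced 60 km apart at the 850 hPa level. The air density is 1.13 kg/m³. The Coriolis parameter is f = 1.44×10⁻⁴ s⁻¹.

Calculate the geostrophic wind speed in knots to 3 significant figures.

299 knots

Pressure gradient: |∂P/∂n| = 1500 Pa / 60000 m = 2.50×10⁻² Pa/m
Geostrophic balance (pressure-gradient force = Coriolis force):
V_g = (1/(fρ)) |∂P/∂n| = 2.50×10⁻² / (1.44×10⁻⁴ × 1.13) = 154 m/s
Converting: 154 m/s × 1.944 = 299 knots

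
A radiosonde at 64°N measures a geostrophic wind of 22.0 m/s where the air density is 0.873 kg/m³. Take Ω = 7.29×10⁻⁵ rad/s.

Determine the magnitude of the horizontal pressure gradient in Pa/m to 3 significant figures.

Coriolis parameter at 64°N:
f = 2Ω sin φ = 2 × 7.29×10⁻⁵ × sin 64° = 1.31×10⁻⁴ s⁻¹
Geostrophic balance rearranged: |∂P/∂n| = f ρ V_g
|∂P/∂n| = 1.31×10⁻⁴ × 0.873 × 22.0 = 2.52×10⁻³ Pa/m

2.52×10⁻³ Pa/m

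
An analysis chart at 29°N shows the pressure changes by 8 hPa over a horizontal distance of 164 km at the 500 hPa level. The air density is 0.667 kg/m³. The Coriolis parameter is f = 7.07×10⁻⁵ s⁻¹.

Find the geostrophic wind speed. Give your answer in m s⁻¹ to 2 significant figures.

Pressure gradient: |∂P/∂n| = 800 Pa / 164000 m = 4.88×10⁻³ Pa/m
Geostrophic balance (pressure-gradient force = Coriolis force):
V_g = (1/(fρ)) |∂P/∂n| = 4.88×10⁻³ / (7.07×10⁻⁵ × 0.667) = 103 m/s

100 m s⁻¹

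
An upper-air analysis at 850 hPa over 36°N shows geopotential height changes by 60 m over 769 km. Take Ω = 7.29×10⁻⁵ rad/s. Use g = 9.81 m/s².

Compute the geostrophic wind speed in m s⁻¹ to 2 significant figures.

8.9 m s⁻¹

Coriolis parameter at 36°N:
f = 2Ω sin φ = 2 × 7.29×10⁻⁵ × sin 36° = 8.57×10⁻⁵ s⁻¹
Height gradient: |∂Z/∂n| = 60 m / 769000 m = 7.80×10⁻⁵
On a pressure surface, geostrophic balance gives V_g = (g/f)|∂Z/∂n|:
V_g = 9.81 × 7.80×10⁻⁵ / 8.57×10⁻⁵ = 8.93 m/s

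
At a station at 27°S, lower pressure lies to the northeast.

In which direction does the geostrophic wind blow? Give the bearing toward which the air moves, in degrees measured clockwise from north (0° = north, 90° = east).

The pressure-gradient force points toward the northeast (bearing 045°).
Geostrophic balance: in the Southern Hemisphere the Coriolis force deflects motion to the left, so the geostrophic wind blows 90° to the left of the pressure-gradient force (low pressure on the right).
Rotating 045° by 90° counterclockwise gives 315° — the wind blows toward the northwest.

315°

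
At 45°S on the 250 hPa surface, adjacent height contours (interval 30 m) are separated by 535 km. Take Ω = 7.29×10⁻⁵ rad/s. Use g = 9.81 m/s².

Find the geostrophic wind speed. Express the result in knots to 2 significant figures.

10 knots

Coriolis parameter at 45°S:
f = 2Ω sin φ = 2 × 7.29×10⁻⁵ × sin 45° = 1.03×10⁻⁴ s⁻¹
Height gradient: |∂Z/∂n| = 30 m / 535000 m = 5.61×10⁻⁵
On a pressure surface, geostrophic balance gives V_g = (g/f)|∂Z/∂n|:
V_g = 9.81 × 5.61×10⁻⁵ / 1.03×10⁻⁴ = 5.34 m/s
Converting: 5.34 m/s × 1.944 = 10 knots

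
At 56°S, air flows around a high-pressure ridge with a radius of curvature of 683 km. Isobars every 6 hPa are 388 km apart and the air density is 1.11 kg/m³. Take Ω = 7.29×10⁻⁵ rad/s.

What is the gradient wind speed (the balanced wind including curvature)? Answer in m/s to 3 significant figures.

Coriolis parameter at 56°S:
f = 2Ω sin φ = 2 × 7.29×10⁻⁵ × sin 56° = 1.21×10⁻⁴ s⁻¹
Pressure gradient: |∂P/∂n| = 600 Pa / 388000 m = 1.55×10⁻³ Pa/m
Geostrophic speed: V_g = |∂P/∂n|/(fρ) = 1.55×10⁻³/(1.21×10⁻⁴ × 1.11) = 11.5 m/s
Around a high, pressure-gradient force acts outward with centrifugal, so Coriolis balances both:
fV = (1/ρ)|∂P/∂n| + V²/R  →  V² − fR·V + fR·V_g = 0
With fR = 1.21×10⁻⁴ × 683×10³ m = 82.6 m/s:
V = [fR − √((fR)² − 4 fR V_g)]/2 = [82.6 − √(82.6² − 4×82.6×11.5)]/2 = 13.8 m/s
Supergeostrophic (V > V_g = 11.5 m/s), as expected around a high.

13.8 m/s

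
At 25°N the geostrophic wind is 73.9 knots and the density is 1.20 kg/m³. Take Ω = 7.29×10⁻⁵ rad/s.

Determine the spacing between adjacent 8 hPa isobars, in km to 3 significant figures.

285 km

Coriolis parameter at 25°N:
f = 2Ω sin φ = 2 × 7.29×10⁻⁵ × sin 25° = 6.16×10⁻⁵ s⁻¹
Wind speed in SI: 73.9 knots = 38.0 m/s
Geostrophic balance rearranged: |∂P/∂n| = f ρ V_g
|∂P/∂n| = 6.16×10⁻⁵ × 1.20 × 38.0 = 2.81×10⁻³ Pa/m
Isobar spacing: Δn = ΔP/|∂P/∂n| = 800 Pa / 2.81×10⁻³ Pa/m = 284591 m ≈ 285 km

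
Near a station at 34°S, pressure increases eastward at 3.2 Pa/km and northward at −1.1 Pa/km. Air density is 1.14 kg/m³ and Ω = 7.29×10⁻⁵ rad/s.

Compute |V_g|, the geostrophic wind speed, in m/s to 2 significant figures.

36 m/s

Coriolis parameter at 34°S:
f = 2Ω sin φ = 2 × 7.29×10⁻⁵ × sin 34° = 8.15×10⁻⁵ s⁻¹
In the Southern Hemisphere f is negative: f = −8.15×10⁻⁵ s⁻¹.
Component geostrophic relations (x east, y north):
u_g = −(1/(fρ)) ∂P/∂y,  v_g = (1/(fρ)) ∂P/∂x
u_g = −(−1.1×10⁻³)/(−8.15×10⁻⁵ × 1.14) = −11.8 m/s;  v_g = (3.2×10⁻³)/(−8.15×10⁻⁵ × 1.14) = −34.4 m/s
|V_g| = √(u_g² + v_g²) = 36.4 m/s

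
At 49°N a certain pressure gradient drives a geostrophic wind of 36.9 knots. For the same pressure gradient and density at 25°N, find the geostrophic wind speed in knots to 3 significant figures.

With the same pressure gradient and density, V_g ∝ 1/f ∝ 1/sin φ.
V₂ = V₁ · sin φ₁ / sin φ₂ = 36.9 × sin 49° / sin 25°
V₂ = 36.9 × 0.7547/0.4226 = 65.9 knots

65.9 knots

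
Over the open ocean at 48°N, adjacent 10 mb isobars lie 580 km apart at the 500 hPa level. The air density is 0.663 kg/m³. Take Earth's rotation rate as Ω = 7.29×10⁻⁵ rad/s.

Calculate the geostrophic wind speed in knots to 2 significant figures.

Coriolis parameter at 48°N:
f = 2Ω sin φ = 2 × 7.29×10⁻⁵ × sin 48° = 1.08×10⁻⁴ s⁻¹
Pressure gradient: |∂P/∂n| = 1000 Pa / 580000 m = 1.72×10⁻³ Pa/m
Geostrophic balance (pressure-gradient force = Coriolis force):
V_g = (1/(fρ)) |∂P/∂n| = 1.72×10⁻³ / (1.08×10⁻⁴ × 0.663) = 24.0 m/s
Converting: 24.0 m/s × 1.944 = 47 knots

47 knots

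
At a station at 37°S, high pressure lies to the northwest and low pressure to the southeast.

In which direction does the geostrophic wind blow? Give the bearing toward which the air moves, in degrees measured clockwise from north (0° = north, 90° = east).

The pressure-gradient force points toward the southeast (bearing 135°).
Geostrophic balance: in the Southern Hemisphere the Coriolis force deflects motion to the left, so the geostrophic wind blows 90° to the left of the pressure-gradient force (low pressure on the right).
Rotating 135° by 90° counterclockwise gives 045° — the wind blows toward the northeast.

045°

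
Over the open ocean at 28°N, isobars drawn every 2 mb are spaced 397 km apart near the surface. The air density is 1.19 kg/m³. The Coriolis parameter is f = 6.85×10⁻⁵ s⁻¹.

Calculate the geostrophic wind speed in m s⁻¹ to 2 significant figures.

Pressure gradient: |∂P/∂n| = 200 Pa / 397000 m = 5.04×10⁻⁴ Pa/m
Geostrophic balance (pressure-gradient force = Coriolis force):
V_g = (1/(fρ)) |∂P/∂n| = 5.04×10⁻⁴ / (6.85×10⁻⁵ × 1.19) = 6.18 m/s

6.2 m s⁻¹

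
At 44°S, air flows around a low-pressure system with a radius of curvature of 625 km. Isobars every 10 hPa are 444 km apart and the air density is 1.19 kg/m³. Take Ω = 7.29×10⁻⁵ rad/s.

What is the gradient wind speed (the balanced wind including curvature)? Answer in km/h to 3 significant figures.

54.3 km/h

Coriolis parameter at 44°S:
f = 2Ω sin φ = 2 × 7.29×10⁻⁵ × sin 44° = 1.01×10⁻⁴ s⁻¹
Pressure gradient: |∂P/∂n| = 1000 Pa / 444000 m = 2.25×10⁻³ Pa/m
Geostrophic speed: V_g = |∂P/∂n|/(fρ) = 2.25×10⁻³/(1.01×10⁻⁴ × 1.19) = 18.7 m/s
Around a low, centrifugal force acts outward with Coriolis, so pressure-gradient force balances both:
(1/ρ)|∂P/∂n| = fV + V²/R  →  V² + fR·V − fR·V_g = 0
With fR = 1.01×10⁻⁴ × 625×10³ m = 63.3 m/s:
V = [−fR + √((fR)² + 4 fR V_g)]/2 = [−63.3 + √(63.3² + 4×63.3×18.7)]/2 = 15.1 m/s
Subgeostrophic (V < V_g = 18.7 m/s), as expected around a low.
Converting: 15.1 m/s × 3.6 = 54.3 km/h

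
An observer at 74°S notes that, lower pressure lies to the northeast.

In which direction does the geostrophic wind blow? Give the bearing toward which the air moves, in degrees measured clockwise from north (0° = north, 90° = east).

The pressure-gradient force points toward the northeast (bearing 045°).
Geostrophic balance: in the Southern Hemisphere the Coriolis force deflects motion to the left, so the geostrophic wind blows 90° to the left of the pressure-gradient force (low pressure on the right).
Rotating 045° by 90° counterclockwise gives 315° — the wind blows toward the northwest.

315°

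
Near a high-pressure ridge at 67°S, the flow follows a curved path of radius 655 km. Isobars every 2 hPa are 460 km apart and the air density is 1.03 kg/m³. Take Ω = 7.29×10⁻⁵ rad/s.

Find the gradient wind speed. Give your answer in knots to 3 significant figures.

Coriolis parameter at 67°S:
f = 2Ω sin φ = 2 × 7.29×10⁻⁵ × sin 67° = 1.34×10⁻⁴ s⁻¹
Pressure gradient: |∂P/∂n| = 200 Pa / 460000 m = 4.35×10⁻⁴ Pa/m
Geostrophic speed: V_g = |∂P/∂n|/(fρ) = 4.35×10⁻⁴/(1.34×10⁻⁴ × 1.03) = 3.15 m/s
Around a high, pressure-gradient force acts outward with centrifugal, so Coriolis balances both:
fV = (1/ρ)|∂P/∂n| + V²/R  →  V² − fR·V + fR·V_g = 0
With fR = 1.34×10⁻⁴ × 655×10³ m = 87.9 m/s:
V = [fR − √((fR)² − 4 fR V_g)]/2 = [87.9 − √(87.9² − 4×87.9×3.15)]/2 = 3.27 m/s
Supergeostrophic (V > V_g = 3.15 m/s), as expected around a high.
Converting: 3.27 m/s × 1.944 = 6.35 knots

6.35 knots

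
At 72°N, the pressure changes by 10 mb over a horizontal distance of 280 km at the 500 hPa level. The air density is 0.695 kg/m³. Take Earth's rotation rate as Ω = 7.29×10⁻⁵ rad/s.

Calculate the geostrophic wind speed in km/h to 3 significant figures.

Coriolis parameter at 72°N:
f = 2Ω sin φ = 2 × 7.29×10⁻⁵ × sin 72° = 1.39×10⁻⁴ s⁻¹
Pressure gradient: |∂P/∂n| = 1000 Pa / 280000 m = 3.57×10⁻³ Pa/m
Geostrophic balance (pressure-gradient force = Coriolis force):
V_g = (1/(fρ)) |∂P/∂n| = 3.57×10⁻³ / (1.39×10⁻⁴ × 0.695) = 37.1 m/s
Converting: 37.1 m/s × 3.6 = 133 km/h

133 km/h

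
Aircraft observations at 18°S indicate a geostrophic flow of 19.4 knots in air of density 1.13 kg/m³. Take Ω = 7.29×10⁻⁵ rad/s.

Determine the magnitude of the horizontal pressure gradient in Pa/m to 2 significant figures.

Coriolis parameter at 18°S:
f = 2Ω sin φ = 2 × 7.29×10⁻⁵ × sin 18° = 4.51×10⁻⁵ s⁻¹
Wind speed in SI: 19.4 knots = 9.98 m/s
Geostrophic balance rearranged: |∂P/∂n| = f ρ V_g
|∂P/∂n| = 4.51×10⁻⁵ × 1.13 × 9.98 = 5.08×10⁻⁴ Pa/m

5.1×10⁻⁴ Pa/m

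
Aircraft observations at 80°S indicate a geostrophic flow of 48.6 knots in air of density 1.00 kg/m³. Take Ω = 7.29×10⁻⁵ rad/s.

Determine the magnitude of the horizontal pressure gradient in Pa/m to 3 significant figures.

3.59×10⁻³ Pa/m

Coriolis parameter at 80°S:
f = 2Ω sin φ = 2 × 7.29×10⁻⁵ × sin 80° = 1.44×10⁻⁴ s⁻¹
Wind speed in SI: 48.6 knots = 25.0 m/s
Geostrophic balance rearranged: |∂P/∂n| = f ρ V_g
|∂P/∂n| = 1.44×10⁻⁴ × 1.00 × 25.0 = 3.59×10⁻³ Pa/m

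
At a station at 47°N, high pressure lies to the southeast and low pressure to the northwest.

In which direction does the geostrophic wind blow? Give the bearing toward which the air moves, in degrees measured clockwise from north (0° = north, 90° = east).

045°

The pressure-gradient force points toward the northwest (bearing 315°).
Geostrophic balance: in the Northern Hemisphere the Coriolis force deflects motion to the right, so the geostrophic wind blows 90° to the right of the pressure-gradient force (low pressure on the left).
Rotating 315° by 90° clockwise gives 045° — the wind blows toward the northeast.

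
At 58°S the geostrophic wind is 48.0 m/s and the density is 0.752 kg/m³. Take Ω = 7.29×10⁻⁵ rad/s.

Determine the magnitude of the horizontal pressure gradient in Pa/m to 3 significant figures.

4.46×10⁻³ Pa/m

Coriolis parameter at 58°S:
f = 2Ω sin φ = 2 × 7.29×10⁻⁵ × sin 58° = 1.24×10⁻⁴ s⁻¹
Geostrophic balance rearranged: |∂P/∂n| = f ρ V_g
|∂P/∂n| = 1.24×10⁻⁴ × 0.752 × 48.0 = 4.46×10⁻³ Pa/m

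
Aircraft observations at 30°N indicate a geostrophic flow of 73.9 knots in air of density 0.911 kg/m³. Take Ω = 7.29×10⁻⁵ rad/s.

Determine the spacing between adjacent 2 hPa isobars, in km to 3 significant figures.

79.2 km

Coriolis parameter at 30°N:
f = 2Ω sin φ = 2 × 7.29×10⁻⁵ × sin 30° = 7.29×10⁻⁵ s⁻¹
Wind speed in SI: 73.9 knots = 38.0 m/s
Geostrophic balance rearranged: |∂P/∂n| = f ρ V_g
|∂P/∂n| = 7.29×10⁻⁵ × 0.911 × 38.0 = 2.52×10⁻³ Pa/m
Isobar spacing: Δn = ΔP/|∂P/∂n| = 200 Pa / 2.52×10⁻³ Pa/m = 79214 m ≈ 79.2 km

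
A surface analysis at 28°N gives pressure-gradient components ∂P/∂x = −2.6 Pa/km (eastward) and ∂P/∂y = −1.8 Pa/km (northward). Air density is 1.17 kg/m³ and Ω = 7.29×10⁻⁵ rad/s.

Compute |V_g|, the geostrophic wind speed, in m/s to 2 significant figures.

Coriolis parameter at 28°N:
f = 2Ω sin φ = 2 × 7.29×10⁻⁵ × sin 28° = 6.84×10⁻⁵ s⁻¹
Component geostrophic relations (x east, y north):
u_g = −(1/(fρ)) ∂P/∂y,  v_g = (1/(fρ)) ∂P/∂x
u_g = −(−1.8×10⁻³)/(6.84×10⁻⁵ × 1.17) = 22.5 m/s;  v_g = (−2.6×10⁻³)/(6.84×10⁻⁵ × 1.17) = −32.5 m/s
|V_g| = √(u_g² + v_g²) = 39.5 m/s

39 m/s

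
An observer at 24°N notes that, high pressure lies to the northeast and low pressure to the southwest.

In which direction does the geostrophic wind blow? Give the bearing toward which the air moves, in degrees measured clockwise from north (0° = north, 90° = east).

315°

The pressure-gradient force points toward the southwest (bearing 225°).
Geostrophic balance: in the Northern Hemisphere the Coriolis force deflects motion to the right, so the geostrophic wind blows 90° to the right of the pressure-gradient force (low pressure on the left).
Rotating 225° by 90° clockwise gives 315° — the wind blows toward the northwest.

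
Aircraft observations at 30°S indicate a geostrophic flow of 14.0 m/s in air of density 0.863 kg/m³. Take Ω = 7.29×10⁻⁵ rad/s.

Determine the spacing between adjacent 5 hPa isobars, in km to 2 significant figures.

570 km

Coriolis parameter at 30°S:
f = 2Ω sin φ = 2 × 7.29×10⁻⁵ × sin 30° = 7.29×10⁻⁵ s⁻¹
Geostrophic balance rearranged: |∂P/∂n| = f ρ V_g
|∂P/∂n| = 7.29×10⁻⁵ × 0.863 × 14.0 = 8.81×10⁻⁴ Pa/m
Isobar spacing: Δn = ΔP/|∂P/∂n| = 500 Pa / 8.81×10⁻⁴ Pa/m = 567680 m ≈ 570 km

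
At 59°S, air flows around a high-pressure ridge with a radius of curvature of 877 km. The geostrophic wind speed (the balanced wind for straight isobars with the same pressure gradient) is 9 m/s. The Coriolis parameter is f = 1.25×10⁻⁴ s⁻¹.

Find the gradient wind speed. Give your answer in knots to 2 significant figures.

19 knots

Around a high, pressure-gradient force acts outward with centrifugal, so Coriolis balances both:
fV = (1/ρ)|∂P/∂n| + V²/R  →  V² − fR·V + fR·V_g = 0
With fR = 1.25×10⁻⁴ × 877×10³ m = 110 m/s:
V = [fR − √((fR)² − 4 fR V_g)]/2 = [110 − √(110² − 4×110×9)]/2 = 9.89 m/s
Supergeostrophic (V > V_g = 9 m/s), as expected around a high.
Converting: 9.89 m/s × 1.944 = 19 knots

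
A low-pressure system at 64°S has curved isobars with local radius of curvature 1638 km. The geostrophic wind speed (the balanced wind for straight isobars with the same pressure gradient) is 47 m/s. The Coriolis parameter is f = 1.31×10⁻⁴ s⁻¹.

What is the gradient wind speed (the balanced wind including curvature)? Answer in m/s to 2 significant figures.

Around a low, centrifugal force acts outward with Coriolis, so pressure-gradient force balances both:
(1/ρ)|∂P/∂n| = fV + V²/R  →  V² + fR·V − fR·V_g = 0
With fR = 1.31×10⁻⁴ × 1638×10³ m = 215 m/s:
V = [−fR + √((fR)² + 4 fR V_g)]/2 = [−215 + √(215² + 4×215×47)]/2 = 39.7 m/s
Subgeostrophic (V < V_g = 47 m/s), as expected around a low.

40 m/s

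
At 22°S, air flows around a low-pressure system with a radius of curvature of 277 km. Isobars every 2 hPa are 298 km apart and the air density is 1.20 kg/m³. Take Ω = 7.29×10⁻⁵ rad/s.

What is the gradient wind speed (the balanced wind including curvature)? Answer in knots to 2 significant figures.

Coriolis parameter at 22°S:
f = 2Ω sin φ = 2 × 7.29×10⁻⁵ × sin 22° = 5.46×10⁻⁵ s⁻¹
Pressure gradient: |∂P/∂n| = 200 Pa / 298000 m = 6.71×10⁻⁴ Pa/m
Geostrophic speed: V_g = |∂P/∂n|/(fρ) = 6.71×10⁻⁴/(5.46×10⁻⁵ × 1.20) = 10.2 m/s
Around a low, centrifugal force acts outward with Coriolis, so pressure-gradient force balances both:
(1/ρ)|∂P/∂n| = fV + V²/R  →  V² + fR·V − fR·V_g = 0
With fR = 5.46×10⁻⁵ × 277×10³ m = 15.1 m/s:
V = [−fR + √((fR)² + 4 fR V_g)]/2 = [−15.1 + √(15.1² + 4×15.1×10.2)]/2 = 7 m/s
Subgeostrophic (V < V_g = 10.2 m/s), as expected around a low.
Converting: 7 m/s × 1.944 = 14 knots

14 knots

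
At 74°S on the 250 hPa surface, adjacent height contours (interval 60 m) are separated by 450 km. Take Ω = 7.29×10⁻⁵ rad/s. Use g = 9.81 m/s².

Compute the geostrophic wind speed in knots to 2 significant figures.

18 knots

Coriolis parameter at 74°S:
f = 2Ω sin φ = 2 × 7.29×10⁻⁵ × sin 74° = 1.40×10⁻⁴ s⁻¹
Height gradient: |∂Z/∂n| = 60 m / 450000 m = 1.33×10⁻⁴
On a pressure surface, geostrophic balance gives V_g = (g/f)|∂Z/∂n|:
V_g = 9.81 × 1.33×10⁻⁴ / 1.40×10⁻⁴ = 9.33 m/s
Converting: 9.33 m/s × 1.944 = 18 knots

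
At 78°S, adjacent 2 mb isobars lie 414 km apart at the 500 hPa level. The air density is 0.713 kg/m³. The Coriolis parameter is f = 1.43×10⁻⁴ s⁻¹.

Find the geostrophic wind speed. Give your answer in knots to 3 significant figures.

9.21 knots

Pressure gradient: |∂P/∂n| = 200 Pa / 414000 m = 4.83×10⁻⁴ Pa/m
Geostrophic balance (pressure-gradient force = Coriolis force):
V_g = (1/(fρ)) |∂P/∂n| = 4.83×10⁻⁴ / (1.43×10⁻⁴ × 0.713) = 4.74 m/s
Converting: 4.74 m/s × 1.944 = 9.21 knots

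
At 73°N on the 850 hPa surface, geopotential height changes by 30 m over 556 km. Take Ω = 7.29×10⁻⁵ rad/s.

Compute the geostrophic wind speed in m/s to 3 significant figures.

3.80 m/s

Coriolis parameter at 73°N:
f = 2Ω sin φ = 2 × 7.29×10⁻⁵ × sin 73° = 1.39×10⁻⁴ s⁻¹
Height gradient: |∂Z/∂n| = 30 m / 556000 m = 5.40×10⁻⁵
On a pressure surface, geostrophic balance gives V_g = (g/f)|∂Z/∂n|:
V_g = 9.81 × 5.40×10⁻⁵ / 1.39×10⁻⁴ = 3.80 m/s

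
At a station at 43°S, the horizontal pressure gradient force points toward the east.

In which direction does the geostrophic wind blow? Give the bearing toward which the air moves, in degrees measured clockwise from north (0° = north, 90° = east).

The pressure-gradient force points toward the east (bearing 090°).
Geostrophic balance: in the Southern Hemisphere the Coriolis force deflects motion to the left, so the geostrophic wind blows 90° to the left of the pressure-gradient force (low pressure on the right).
Rotating 090° by 90° counterclockwise gives 000° — the wind blows toward the north.

000°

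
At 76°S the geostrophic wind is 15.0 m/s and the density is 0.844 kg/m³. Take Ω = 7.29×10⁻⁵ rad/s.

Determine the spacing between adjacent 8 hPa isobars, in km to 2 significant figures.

Coriolis parameter at 76°S:
f = 2Ω sin φ = 2 × 7.29×10⁻⁵ × sin 76° = 1.41×10⁻⁴ s⁻¹
Geostrophic balance rearranged: |∂P/∂n| = f ρ V_g
|∂P/∂n| = 1.41×10⁻⁴ × 0.844 × 15.0 = 1.79×10⁻³ Pa/m
Isobar spacing: Δn = ΔP/|∂P/∂n| = 800 Pa / 1.79×10⁻³ Pa/m = 446678 m ≈ 450 km

450 km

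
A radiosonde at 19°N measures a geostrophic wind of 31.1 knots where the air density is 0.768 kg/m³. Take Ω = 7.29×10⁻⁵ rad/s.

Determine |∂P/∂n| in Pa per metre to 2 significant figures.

Coriolis parameter at 19°N:
f = 2Ω sin φ = 2 × 7.29×10⁻⁵ × sin 19° = 4.75×10⁻⁵ s⁻¹
Wind speed in SI: 31.1 knots = 16.0 m/s
Geostrophic balance rearranged: |∂P/∂n| = f ρ V_g
|∂P/∂n| = 4.75×10⁻⁵ × 0.768 × 16.0 = 5.83×10⁻⁴ Pa/m

5.8×10⁻⁴ Pa/m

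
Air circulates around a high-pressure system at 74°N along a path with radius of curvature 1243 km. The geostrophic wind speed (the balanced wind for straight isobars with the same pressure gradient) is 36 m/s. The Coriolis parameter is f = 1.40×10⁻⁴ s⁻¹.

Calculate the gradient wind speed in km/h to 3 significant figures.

183 km/h

Around a high, pressure-gradient force acts outward with centrifugal, so Coriolis balances both:
fV = (1/ρ)|∂P/∂n| + V²/R  →  V² − fR·V + fR·V_g = 0
With fR = 1.40×10⁻⁴ × 1243×10³ m = 174 m/s:
V = [fR − √((fR)² − 4 fR V_g)]/2 = [174 − √(174² − 4×174×36)]/2 = 50.9 m/s
Supergeostrophic (V > V_g = 36 m/s), as expected around a high.
Converting: 50.9 m/s × 3.6 = 183 km/h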